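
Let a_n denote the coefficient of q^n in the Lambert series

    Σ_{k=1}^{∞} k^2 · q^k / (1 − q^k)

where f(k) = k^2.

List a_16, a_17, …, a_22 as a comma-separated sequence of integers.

n=16: 1·16 2·8 4·4 8·2 16·1  f→[1+4+16+64+256]=341
d|17:{17,1}  Σf=289+1=290
q^18  k|18↦f(k): 18:324 9:81 6:36 3:9 2:4 1:1  a_18=455
[q^19] f(1)=1,f(19)=361 ⇒ 362
q^20  k|20↦f(k): 1:1 2:4 4:16 5:25 10:100 20:400  a_20=546
[q^21] f(21)=441,f(7)=49,f(3)=9,f(1)=1 ⇒ 500
q^22  k|22↦f(k): 1:1 2:4 11:121 22:484  a_22=610

341, 290, 455, 362, 546, 500, 610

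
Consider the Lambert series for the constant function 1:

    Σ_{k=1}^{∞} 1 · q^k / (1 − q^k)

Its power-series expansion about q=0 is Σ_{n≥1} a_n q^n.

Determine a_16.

a_16 = 5

q^16  k|16↦f(k): 1:1 2:1 4:1 8:1 16:1  a_16=5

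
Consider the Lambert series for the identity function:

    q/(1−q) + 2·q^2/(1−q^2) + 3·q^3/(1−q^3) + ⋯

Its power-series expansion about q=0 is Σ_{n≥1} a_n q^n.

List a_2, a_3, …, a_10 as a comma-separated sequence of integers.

q^2  k|2↦f(k): 1:1 2:2  a_2=3
d|3:{1,3}  Σf=1+3=4
q^4  k|4↦f(k): 4:4 2:2 1:1  a_4=7
n=5: 5·1 1·5  f→[5+1]=6
q^6  k|6↦f(k): 6:6 3:3 2:2 1:1  a_6=12
n=7: 7·1 1·7  f→[7+1]=8
q^8  k|8↦f(k): 1:1 2:2 4:4 8:8  a_8=15
n=9: 9·1 3·3 1·9  f→[9+3+1]=13
d|10:{10,5,2,1}  Σf=10+5+2+1=18

3, 4, 7, 6, 12, 8, 15, 13, 18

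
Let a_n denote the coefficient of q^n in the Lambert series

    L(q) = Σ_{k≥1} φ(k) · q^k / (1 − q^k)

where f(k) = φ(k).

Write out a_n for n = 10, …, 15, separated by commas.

[q^10] φ(10)=4,φ(5)=4,φ(2)=1,φ(1)=1 ⇒ 10
n=11: 1·11 11·1  φ→[1+10]=11
[q^12] φ(12)=4,φ(6)=2,φ(4)=2,φ(3)=2,φ(2)=1,φ(1)=1 ⇒ 12
n=13: 13·1 1·13  φ→[12+1]=13
d|14:{14,7,2,1}  Σφ=6+6+1+1=14
d|15:{15,5,3,1}  Σφ=8+4+2+1=15

10, 11, 12, 13, 14, 15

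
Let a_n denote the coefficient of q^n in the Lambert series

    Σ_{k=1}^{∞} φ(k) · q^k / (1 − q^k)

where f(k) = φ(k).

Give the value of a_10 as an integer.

q^10  k|10↦φ(k): 1:1 2:1 5:4 10:4  a_10=10

a_10 = 10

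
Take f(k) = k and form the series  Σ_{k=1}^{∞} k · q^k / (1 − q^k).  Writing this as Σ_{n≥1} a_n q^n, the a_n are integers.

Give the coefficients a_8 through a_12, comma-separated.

n=8: 1·8 2·4 4·2 8·1  f→[1+2+4+8]=15
q^9  k|9↦f(k): 9:9 3:3 1:1  a_9=13
d|10:{1,2,5,10}  Σf=1+2+5+10=18
d|11:{1,11}  Σf=1+11=12
d|12:{12,6,4,3,2,1}  Σf=12+6+4+3+2+1=28

15, 13, 18, 12, 28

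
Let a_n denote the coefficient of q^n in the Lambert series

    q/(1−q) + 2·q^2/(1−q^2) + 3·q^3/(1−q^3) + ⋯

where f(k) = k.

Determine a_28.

n=28: 1·28 2·14 4·7 7·4 14·2 28·1  f→[1+2+4+7+14+28]=56

a_28 = 56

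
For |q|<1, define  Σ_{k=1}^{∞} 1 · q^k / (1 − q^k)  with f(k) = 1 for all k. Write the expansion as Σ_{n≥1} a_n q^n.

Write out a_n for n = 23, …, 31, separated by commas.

n=23: 23·1 1·23  f→[1+1]=2
[q^24] f(24)=1,f(12)=1,f(8)=1,f(6)=1,f(4)=1,f(3)=1,f(2)=1,f(1)=1 ⇒ 8
q^25  k|25↦f(k): 1:1 5:1 25:1  a_25=3
[q^26] f(1)=1,f(2)=1,f(13)=1,f(26)=1 ⇒ 4
n=27: 27·1 9·3 3·9 1·27  f→[1+1+1+1]=4
n=28: 1·28 2·14 4·7 7·4 14·2 28·1  f→[1+1+1+1+1+1]=6
[q^29] f(1)=1,f(29)=1 ⇒ 2
[q^30] f(1)=1,f(2)=1,f(3)=1,f(5)=1,f(6)=1,f(10)=1,f(15)=1,f(30)=1 ⇒ 8
[q^31] f(1)=1,f(31)=1 ⇒ 2

2, 8, 3, 4, 4, 6, 2, 8, 2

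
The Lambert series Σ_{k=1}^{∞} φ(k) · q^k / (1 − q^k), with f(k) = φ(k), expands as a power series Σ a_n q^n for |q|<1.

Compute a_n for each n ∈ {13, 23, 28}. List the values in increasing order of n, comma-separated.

[q^13] φ(13)=12,φ(1)=1 ⇒ 13
n=23: 1·23 23·1  φ→[1+22]=23
[q^28] φ(28)=12,φ(14)=6,φ(7)=6,φ(4)=2,φ(2)=1,φ(1)=1 ⇒ 28

13, 23, 28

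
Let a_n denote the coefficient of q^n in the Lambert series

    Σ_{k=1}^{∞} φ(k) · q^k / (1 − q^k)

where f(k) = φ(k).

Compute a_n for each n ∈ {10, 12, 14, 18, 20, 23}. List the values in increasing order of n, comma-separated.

n=10: 10·1 5·2 2·5 1·10  φ→[4+4+1+1]=10
n=12: 12·1 6·2 4·3 3·4 2·6 1·12  φ→[4+2+2+2+1+1]=12
[q^14] φ(1)=1,φ(2)=1,φ(7)=6,φ(14)=6 ⇒ 14
[q^18] φ(1)=1,φ(2)=1,φ(3)=2,φ(6)=2,φ(9)=6,φ(18)=6 ⇒ 18
n=20: 20·1 10·2 5·4 4·5 2·10 1·20  φ→[8+4+4+2+1+1]=20
n=23: 23·1 1·23  φ→[22+1]=23

10, 12, 14, 18, 20, 23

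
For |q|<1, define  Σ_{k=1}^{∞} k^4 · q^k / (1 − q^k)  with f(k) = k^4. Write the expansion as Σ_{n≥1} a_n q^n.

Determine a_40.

a_40 = 2734994

q^40  k|40↦f(k): 1:1 2:16 4:256 5:625 8:4096 10:10000 20:160000 40:2560000  a_40=2734994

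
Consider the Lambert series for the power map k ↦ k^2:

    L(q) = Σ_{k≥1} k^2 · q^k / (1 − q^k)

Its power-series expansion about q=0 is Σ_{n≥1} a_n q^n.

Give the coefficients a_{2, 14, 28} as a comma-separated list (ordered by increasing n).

5, 250, 1050

d|2:{1,2}  Σf=1+4=5
q^14  k|14↦f(k): 1:1 2:4 7:49 14:196  a_14=250
[q^28] f(28)=784,f(14)=196,f(7)=49,f(4)=16,f(2)=4,f(1)=1 ⇒ 1050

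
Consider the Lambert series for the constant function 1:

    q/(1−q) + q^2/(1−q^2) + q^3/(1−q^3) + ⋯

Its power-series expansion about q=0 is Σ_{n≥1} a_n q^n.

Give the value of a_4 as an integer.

a_4 = 3

q^4  k|4↦f(k): 1:1 2:1 4:1  a_4=3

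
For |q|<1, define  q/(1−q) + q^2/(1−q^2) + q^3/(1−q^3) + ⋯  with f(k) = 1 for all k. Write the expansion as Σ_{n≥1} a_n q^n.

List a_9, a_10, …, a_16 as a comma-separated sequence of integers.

3, 4, 2, 6, 2, 4, 4, 5

[q^9] f(1)=1,f(3)=1,f(9)=1 ⇒ 3
q^10  k|10↦f(k): 1:1 2:1 5:1 10:1  a_10=4
n=11: 1·11 11·1  f→[1+1]=2
d|12:{12,6,4,3,2,1}  Σf=1+1+1+1+1+1=6
q^13  k|13↦f(k): 13:1 1:1  a_13=2
q^14  k|14↦f(k): 1:1 2:1 7:1 14:1  a_14=4
n=15: 15·1 5·3 3·5 1·15  f→[1+1+1+1]=4
d|16:{1,2,4,8,16}  Σf=1+1+1+1+1=5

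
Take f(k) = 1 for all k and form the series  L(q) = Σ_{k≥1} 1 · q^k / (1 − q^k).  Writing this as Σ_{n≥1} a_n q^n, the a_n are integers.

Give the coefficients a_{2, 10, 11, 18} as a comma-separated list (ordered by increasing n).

2, 4, 2, 6

[q^2] f(2)=1,f(1)=1 ⇒ 2
q^10  k|10↦f(k): 1:1 2:1 5:1 10:1  a_10=4
q^11  k|11↦f(k): 11:1 1:1  a_11=2
d|18:{1,2,3,6,9,18}  Σf=1+1+1+1+1+1=6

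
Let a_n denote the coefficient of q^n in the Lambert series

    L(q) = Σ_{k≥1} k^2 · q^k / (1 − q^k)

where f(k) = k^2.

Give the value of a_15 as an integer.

n=15: 15·1 5·3 3·5 1·15  f→[225+25+9+1]=260

a_15 = 260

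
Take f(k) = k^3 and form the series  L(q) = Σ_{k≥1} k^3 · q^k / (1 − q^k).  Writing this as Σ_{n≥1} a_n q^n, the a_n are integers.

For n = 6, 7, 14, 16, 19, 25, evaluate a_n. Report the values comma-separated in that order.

252, 344, 3096, 4681, 6860, 15751

q^6  k|6↦f(k): 1:1 2:8 3:27 6:216  a_6=252
n=7: 7·1 1·7  f→[343+1]=344
[q^14] f(14)=2744,f(7)=343,f(2)=8,f(1)=1 ⇒ 3096
d|16:{1,2,4,8,16}  Σf=1+8+64+512+4096=4681
q^19  k|19↦f(k): 19:6859 1:1  a_19=6860
q^25  k|25↦f(k): 25:15625 5:125 1:1  a_25=15751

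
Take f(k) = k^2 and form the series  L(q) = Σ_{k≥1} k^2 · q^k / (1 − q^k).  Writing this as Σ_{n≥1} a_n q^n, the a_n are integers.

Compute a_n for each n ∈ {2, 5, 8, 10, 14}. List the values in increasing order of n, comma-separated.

5, 26, 85, 130, 250

n=2: 2·1 1·2  f→[4+1]=5
q^5  k|5↦f(k): 5:25 1:1  a_5=26
q^8  k|8↦f(k): 8:64 4:16 2:4 1:1  a_8=85
n=10: 10·1 5·2 2·5 1·10  f→[100+25+4+1]=130
d|14:{14,7,2,1}  Σf=196+49+4+1=250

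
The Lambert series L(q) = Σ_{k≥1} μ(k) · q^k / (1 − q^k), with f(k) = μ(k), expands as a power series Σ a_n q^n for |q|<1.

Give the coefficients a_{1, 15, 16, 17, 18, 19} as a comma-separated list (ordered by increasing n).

1, 0, 0, 0, 0, 0

q^1  k|1↦μ(k): 1:1  a_1=1
q^15  k|15↦μ(k): 15:1 5:-1 3:-1 1:1  a_15=0
[q^16] μ(1)=1,μ(2)=-1,μ(4)=0,μ(8)=0,μ(16)=0 ⇒ 0
[q^17] μ(1)=1,μ(17)=-1 ⇒ 0
q^18  k|18↦μ(k): 1:1 2:-1 3:-1 6:1 9:0 18:0  a_18=0
n=19: 19·1 1·19  μ→[(-1)+1]=0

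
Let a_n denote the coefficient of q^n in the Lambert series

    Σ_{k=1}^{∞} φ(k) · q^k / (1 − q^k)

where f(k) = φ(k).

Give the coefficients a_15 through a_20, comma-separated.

d|15:{15,5,3,1}  Σφ=8+4+2+1=15
n=16: 16·1 8·2 4·4 2·8 1·16  φ→[8+4+2+1+1]=16
q^17  k|17↦φ(k): 17:16 1:1  a_17=17
d|18:{18,9,6,3,2,1}  Σφ=6+6+2+2+1+1=18
q^19  k|19↦φ(k): 1:1 19:18  a_19=19
q^20  k|20↦φ(k): 1:1 2:1 4:2 5:4 10:4 20:8  a_20=20

15, 16, 17, 18, 19, 20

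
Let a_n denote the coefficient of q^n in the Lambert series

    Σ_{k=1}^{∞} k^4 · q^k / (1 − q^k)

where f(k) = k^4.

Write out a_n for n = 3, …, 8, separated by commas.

n=3: 3·1 1·3  f→[81+1]=82
n=4: 1·4 2·2 4·1  f→[1+16+256]=273
[q^5] f(5)=625,f(1)=1 ⇒ 626
[q^6] f(1)=1,f(2)=16,f(3)=81,f(6)=1296 ⇒ 1394
d|7:{7,1}  Σf=2401+1=2402
d|8:{8,4,2,1}  Σf=4096+256+16+1=4369

82, 273, 626, 1394, 2402, 4369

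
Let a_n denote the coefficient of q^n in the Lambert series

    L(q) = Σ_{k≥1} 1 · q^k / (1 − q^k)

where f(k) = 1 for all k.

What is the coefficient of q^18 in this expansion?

a_18 = 6

[q^18] f(1)=1,f(2)=1,f(3)=1,f(6)=1,f(9)=1,f(18)=1 ⇒ 6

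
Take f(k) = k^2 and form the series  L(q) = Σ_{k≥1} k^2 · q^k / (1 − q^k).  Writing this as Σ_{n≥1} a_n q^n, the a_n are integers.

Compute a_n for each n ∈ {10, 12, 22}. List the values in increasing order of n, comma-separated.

q^10  k|10↦f(k): 10:100 5:25 2:4 1:1  a_10=130
q^12  k|12↦f(k): 12:144 6:36 4:16 3:9 2:4 1:1  a_12=210
d|22:{1,2,11,22}  Σf=1+4+121+484=610

130, 210, 610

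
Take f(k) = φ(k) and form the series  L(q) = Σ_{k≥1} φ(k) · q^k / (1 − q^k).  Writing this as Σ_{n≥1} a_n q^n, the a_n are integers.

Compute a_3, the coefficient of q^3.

d|3:{3,1}  Σφ=2+1=3

a_3 = 3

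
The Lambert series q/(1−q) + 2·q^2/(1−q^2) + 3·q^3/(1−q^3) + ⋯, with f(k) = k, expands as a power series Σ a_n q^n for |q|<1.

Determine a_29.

[q^29] f(1)=1,f(29)=29 ⇒ 30

a_29 = 30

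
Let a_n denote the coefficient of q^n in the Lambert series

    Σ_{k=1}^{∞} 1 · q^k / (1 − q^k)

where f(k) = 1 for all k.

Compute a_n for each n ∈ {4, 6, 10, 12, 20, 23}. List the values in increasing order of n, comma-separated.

3, 4, 4, 6, 6, 2

[q^4] f(4)=1,f(2)=1,f(1)=1 ⇒ 3
[q^6] f(6)=1,f(3)=1,f(2)=1,f(1)=1 ⇒ 4
q^10  k|10↦f(k): 1:1 2:1 5:1 10:1  a_10=4
q^12  k|12↦f(k): 12:1 6:1 4:1 3:1 2:1 1:1  a_12=6
n=20: 20·1 10·2 5·4 4·5 2·10 1·20  f→[1+1+1+1+1+1]=6
d|23:{23,1}  Σf=1+1=2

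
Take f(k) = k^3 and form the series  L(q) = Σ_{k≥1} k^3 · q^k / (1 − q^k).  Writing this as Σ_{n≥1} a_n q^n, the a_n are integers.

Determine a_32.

n=32: 32·1 16·2 8·4 4·8 2·16 1·32  f→[32768+4096+512+64+8+1]=37449

a_32 = 37449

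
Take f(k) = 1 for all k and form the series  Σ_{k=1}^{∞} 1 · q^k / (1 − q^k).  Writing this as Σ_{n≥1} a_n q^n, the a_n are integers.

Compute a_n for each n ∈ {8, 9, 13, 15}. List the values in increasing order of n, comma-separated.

q^8  k|8↦f(k): 1:1 2:1 4:1 8:1  a_8=4
d|9:{1,3,9}  Σf=1+1+1=3
q^13  k|13↦f(k): 13:1 1:1  a_13=2
n=15: 1·15 3·5 5·3 15·1  f→[1+1+1+1]=4

4, 3, 2, 4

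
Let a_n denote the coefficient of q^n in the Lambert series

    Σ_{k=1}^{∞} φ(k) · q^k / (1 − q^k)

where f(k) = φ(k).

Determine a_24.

[q^24] φ(24)=8,φ(12)=4,φ(8)=4,φ(6)=2,φ(4)=2,φ(3)=2,φ(2)=1,φ(1)=1 ⇒ 24

a_24 = 24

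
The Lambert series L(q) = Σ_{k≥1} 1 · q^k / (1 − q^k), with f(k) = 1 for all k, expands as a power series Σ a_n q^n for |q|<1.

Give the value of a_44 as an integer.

a_44 = 6

n=44: 44·1 22·2 11·4 4·11 2·22 1·44  f→[1+1+1+1+1+1]=6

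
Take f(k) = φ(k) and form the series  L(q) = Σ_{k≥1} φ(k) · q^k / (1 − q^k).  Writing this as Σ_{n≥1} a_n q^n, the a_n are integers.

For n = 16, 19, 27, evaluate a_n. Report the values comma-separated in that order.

n=16: 1·16 2·8 4·4 8·2 16·1  φ→[1+1+2+4+8]=16
[q^19] φ(19)=18,φ(1)=1 ⇒ 19
d|27:{1,3,9,27}  Σφ=1+2+6+18=27

16, 19, 27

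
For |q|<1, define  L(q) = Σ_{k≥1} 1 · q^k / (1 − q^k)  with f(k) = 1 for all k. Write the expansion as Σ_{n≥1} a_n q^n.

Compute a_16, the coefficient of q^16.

d|16:{1,2,4,8,16}  Σf=1+1+1+1+1=5

a_16 = 5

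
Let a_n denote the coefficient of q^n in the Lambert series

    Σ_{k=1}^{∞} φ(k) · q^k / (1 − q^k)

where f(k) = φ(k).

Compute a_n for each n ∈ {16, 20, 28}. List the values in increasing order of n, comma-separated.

[q^16] φ(16)=8,φ(8)=4,φ(4)=2,φ(2)=1,φ(1)=1 ⇒ 16
n=20: 1·20 2·10 4·5 5·4 10·2 20·1  φ→[1+1+2+4+4+8]=20
n=28: 28·1 14·2 7·4 4·7 2·14 1·28  φ→[12+6+6+2+1+1]=28

16, 20, 28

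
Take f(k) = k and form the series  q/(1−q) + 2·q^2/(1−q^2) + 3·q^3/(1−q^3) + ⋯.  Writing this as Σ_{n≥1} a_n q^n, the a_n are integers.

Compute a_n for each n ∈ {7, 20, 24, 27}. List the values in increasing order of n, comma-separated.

n=7: 7·1 1·7  f→[7+1]=8
d|20:{20,10,5,4,2,1}  Σf=20+10+5+4+2+1=42
n=24: 1·24 2·12 3·8 4·6 6·4 8·3 12·2 24·1  f→[1+2+3+4+6+8+12+24]=60
d|27:{1,3,9,27}  Σf=1+3+9+27=40

8, 42, 60, 40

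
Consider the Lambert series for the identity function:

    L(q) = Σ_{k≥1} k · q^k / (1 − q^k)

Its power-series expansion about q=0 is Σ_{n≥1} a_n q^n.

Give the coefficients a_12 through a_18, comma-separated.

d|12:{1,2,3,4,6,12}  Σf=1+2+3+4+6+12=28
q^13  k|13↦f(k): 13:13 1:1  a_13=14
n=14: 14·1 7·2 2·7 1·14  f→[14+7+2+1]=24
d|15:{15,5,3,1}  Σf=15+5+3+1=24
n=16: 16·1 8·2 4·4 2·8 1·16  f→[16+8+4+2+1]=31
q^17  k|17↦f(k): 17:17 1:1  a_17=18
[q^18] f(18)=18,f(9)=9,f(6)=6,f(3)=3,f(2)=2,f(1)=1 ⇒ 39

28, 14, 24, 24, 31, 18, 39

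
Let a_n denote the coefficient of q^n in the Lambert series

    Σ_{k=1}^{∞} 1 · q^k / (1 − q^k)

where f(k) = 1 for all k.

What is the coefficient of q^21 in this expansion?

d|21:{21,7,3,1}  Σf=1+1+1+1=4

a_21 = 4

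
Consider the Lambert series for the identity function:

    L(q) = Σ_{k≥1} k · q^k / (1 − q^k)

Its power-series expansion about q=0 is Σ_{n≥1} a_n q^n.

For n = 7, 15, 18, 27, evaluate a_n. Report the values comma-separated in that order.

n=7: 1·7 7·1  f→[1+7]=8
[q^15] f(1)=1,f(3)=3,f(5)=5,f(15)=15 ⇒ 24
n=18: 18·1 9·2 6·3 3·6 2·9 1·18  f→[18+9+6+3+2+1]=39
[q^27] f(1)=1,f(3)=3,f(9)=9,f(27)=27 ⇒ 40

8, 24, 39, 40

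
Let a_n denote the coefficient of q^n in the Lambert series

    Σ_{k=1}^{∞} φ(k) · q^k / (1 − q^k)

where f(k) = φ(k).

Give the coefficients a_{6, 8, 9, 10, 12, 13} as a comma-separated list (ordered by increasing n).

q^6  k|6↦φ(k): 6:2 3:2 2:1 1:1  a_6=6
n=8: 8·1 4·2 2·4 1·8  φ→[4+2+1+1]=8
[q^9] φ(1)=1,φ(3)=2,φ(9)=6 ⇒ 9
n=10: 1·10 2·5 5·2 10·1  φ→[1+1+4+4]=10
q^12  k|12↦φ(k): 1:1 2:1 3:2 4:2 6:2 12:4  a_12=12
d|13:{13,1}  Σφ=12+1=13

6, 8, 9, 10, 12, 13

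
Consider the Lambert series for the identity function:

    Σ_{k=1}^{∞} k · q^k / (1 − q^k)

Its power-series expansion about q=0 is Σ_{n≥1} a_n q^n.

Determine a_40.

a_40 = 90

d|40:{1,2,4,5,8,10,20,40}  Σf=1+2+4+5+8+10+20+40=90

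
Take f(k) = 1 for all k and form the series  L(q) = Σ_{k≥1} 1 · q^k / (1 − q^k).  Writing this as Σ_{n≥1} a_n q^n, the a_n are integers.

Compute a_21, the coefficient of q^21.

d|21:{1,3,7,21}  Σf=1+1+1+1=4

a_21 = 4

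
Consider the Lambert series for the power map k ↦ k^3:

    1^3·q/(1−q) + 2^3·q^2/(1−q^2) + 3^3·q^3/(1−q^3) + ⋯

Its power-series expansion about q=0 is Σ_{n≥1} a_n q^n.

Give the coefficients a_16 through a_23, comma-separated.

4681, 4914, 6813, 6860, 9198, 9632, 11988, 12168

d|16:{1,2,4,8,16}  Σf=1+8+64+512+4096=4681
q^17  k|17↦f(k): 1:1 17:4913  a_17=4914
q^18  k|18↦f(k): 18:5832 9:729 6:216 3:27 2:8 1:1  a_18=6813
[q^19] f(19)=6859,f(1)=1 ⇒ 6860
[q^20] f(20)=8000,f(10)=1000,f(5)=125,f(4)=64,f(2)=8,f(1)=1 ⇒ 9198
q^21  k|21↦f(k): 21:9261 7:343 3:27 1:1  a_21=9632
q^22  k|22↦f(k): 22:10648 11:1331 2:8 1:1  a_22=11988
d|23:{1,23}  Σf=1+12167=12168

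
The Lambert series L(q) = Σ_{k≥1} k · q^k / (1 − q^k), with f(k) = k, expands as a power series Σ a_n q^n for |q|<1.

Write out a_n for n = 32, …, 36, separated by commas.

q^32  k|32↦f(k): 32:32 16:16 8:8 4:4 2:2 1:1  a_32=63
[q^33] f(33)=33,f(11)=11,f(3)=3,f(1)=1 ⇒ 48
[q^34] f(1)=1,f(2)=2,f(17)=17,f(34)=34 ⇒ 54
[q^35] f(1)=1,f(5)=5,f(7)=7,f(35)=35 ⇒ 48
[q^36] f(36)=36,f(18)=18,f(12)=12,f(9)=9,f(6)=6,f(4)=4,f(3)=3,f(2)=2,f(1)=1 ⇒ 91

63, 48, 54, 48, 91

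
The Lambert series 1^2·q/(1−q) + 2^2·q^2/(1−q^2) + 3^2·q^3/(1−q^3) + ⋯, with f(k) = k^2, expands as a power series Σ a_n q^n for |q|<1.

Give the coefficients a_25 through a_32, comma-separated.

651, 850, 820, 1050, 842, 1300, 962, 1365

d|25:{25,5,1}  Σf=625+25+1=651
[q^26] f(26)=676,f(13)=169,f(2)=4,f(1)=1 ⇒ 850
[q^27] f(1)=1,f(3)=9,f(9)=81,f(27)=729 ⇒ 820
n=28: 28·1 14·2 7·4 4·7 2·14 1·28  f→[784+196+49+16+4+1]=1050
[q^29] f(1)=1,f(29)=841 ⇒ 842
n=30: 1·30 2·15 3·10 5·6 6·5 10·3 15·2 30·1  f→[1+4+9+25+36+100+225+900]=1300
[q^31] f(1)=1,f(31)=961 ⇒ 962
[q^32] f(32)=1024,f(16)=256,f(8)=64,f(4)=16,f(2)=4,f(1)=1 ⇒ 1365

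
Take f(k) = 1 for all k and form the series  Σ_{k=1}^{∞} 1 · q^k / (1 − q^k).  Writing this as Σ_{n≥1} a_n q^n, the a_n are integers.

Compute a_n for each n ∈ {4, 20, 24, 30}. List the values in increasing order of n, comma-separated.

[q^4] f(1)=1,f(2)=1,f(4)=1 ⇒ 3
[q^20] f(20)=1,f(10)=1,f(5)=1,f(4)=1,f(2)=1,f(1)=1 ⇒ 6
d|24:{24,12,8,6,4,3,2,1}  Σf=1+1+1+1+1+1+1+1=8
n=30: 1·30 2·15 3·10 5·6 6·5 10·3 15·2 30·1  f→[1+1+1+1+1+1+1+1]=8

3, 6, 8, 8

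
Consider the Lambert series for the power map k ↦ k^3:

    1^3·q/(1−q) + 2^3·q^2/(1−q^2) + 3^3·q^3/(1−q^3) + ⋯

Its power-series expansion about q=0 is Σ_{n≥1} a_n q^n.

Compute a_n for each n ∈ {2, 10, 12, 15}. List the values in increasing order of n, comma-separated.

9, 1134, 2044, 3528

[q^2] f(2)=8,f(1)=1 ⇒ 9
[q^10] f(10)=1000,f(5)=125,f(2)=8,f(1)=1 ⇒ 1134
q^12  k|12↦f(k): 12:1728 6:216 4:64 3:27 2:8 1:1  a_12=2044
q^15  k|15↦f(k): 1:1 3:27 5:125 15:3375  a_15=3528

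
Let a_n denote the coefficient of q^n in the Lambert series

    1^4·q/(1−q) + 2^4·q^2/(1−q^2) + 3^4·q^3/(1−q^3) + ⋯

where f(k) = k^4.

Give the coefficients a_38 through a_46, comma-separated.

d|38:{38,19,2,1}  Σf=2085136+130321+16+1=2215474
n=39: 1·39 3·13 13·3 39·1  f→[1+81+28561+2313441]=2342084
q^40  k|40↦f(k): 1:1 2:16 4:256 5:625 8:4096 10:10000 20:160000 40:2560000  a_40=2734994
n=41: 41·1 1·41  f→[2825761+1]=2825762
[q^42] f(42)=3111696,f(21)=194481,f(14)=38416,f(7)=2401,f(6)=1296,f(3)=81,f(2)=16,f(1)=1 ⇒ 3348388
d|43:{43,1}  Σf=3418801+1=3418802
q^44  k|44↦f(k): 44:3748096 22:234256 11:14641 4:256 2:16 1:1  a_44=3997266
[q^45] f(45)=4100625,f(15)=50625,f(9)=6561,f(5)=625,f(3)=81,f(1)=1 ⇒ 4158518
d|46:{1,2,23,46}  Σf=1+16+279841+4477456=4757314

2215474, 2342084, 2734994, 2825762, 3348388, 3418802, 3997266, 4158518, 4757314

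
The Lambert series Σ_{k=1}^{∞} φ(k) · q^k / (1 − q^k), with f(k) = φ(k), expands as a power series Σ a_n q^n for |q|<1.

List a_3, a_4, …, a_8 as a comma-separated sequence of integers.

q^3  k|3↦φ(k): 1:1 3:2  a_3=3
d|4:{4,2,1}  Σφ=2+1+1=4
[q^5] φ(1)=1,φ(5)=4 ⇒ 5
q^6  k|6↦φ(k): 1:1 2:1 3:2 6:2  a_6=6
q^7  k|7↦φ(k): 7:6 1:1  a_7=7
q^8  k|8↦φ(k): 1:1 2:1 4:2 8:4  a_8=8

3, 4, 5, 6, 7, 8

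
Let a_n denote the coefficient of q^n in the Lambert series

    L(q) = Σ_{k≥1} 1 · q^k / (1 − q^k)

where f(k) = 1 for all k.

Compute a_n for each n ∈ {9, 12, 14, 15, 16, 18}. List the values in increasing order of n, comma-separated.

3, 6, 4, 4, 5, 6

n=9: 1·9 3·3 9·1  f→[1+1+1]=3
d|12:{12,6,4,3,2,1}  Σf=1+1+1+1+1+1=6
q^14  k|14↦f(k): 14:1 7:1 2:1 1:1  a_14=4
d|15:{1,3,5,15}  Σf=1+1+1+1=4
q^16  k|16↦f(k): 1:1 2:1 4:1 8:1 16:1  a_16=5
q^18  k|18↦f(k): 1:1 2:1 3:1 6:1 9:1 18:1  a_18=6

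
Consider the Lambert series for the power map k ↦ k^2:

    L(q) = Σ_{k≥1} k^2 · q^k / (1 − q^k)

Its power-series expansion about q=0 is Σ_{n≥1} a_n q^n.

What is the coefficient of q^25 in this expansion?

q^25  k|25↦f(k): 1:1 5:25 25:625  a_25=651

a_25 = 651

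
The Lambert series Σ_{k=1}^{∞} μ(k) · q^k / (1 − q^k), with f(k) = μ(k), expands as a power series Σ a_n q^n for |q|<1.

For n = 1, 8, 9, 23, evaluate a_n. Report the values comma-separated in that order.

1, 0, 0, 0

d|1:{1}  Σμ=1=1
q^8  k|8↦μ(k): 1:1 2:-1 4:0 8:0  a_8=0
n=9: 9·1 3·3 1·9  μ→[0+(-1)+1]=0
d|23:{23,1}  Σμ=(-1)+1=0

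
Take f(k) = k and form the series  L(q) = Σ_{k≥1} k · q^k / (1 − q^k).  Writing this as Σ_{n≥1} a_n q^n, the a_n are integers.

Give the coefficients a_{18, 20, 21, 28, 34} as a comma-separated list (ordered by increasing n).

39, 42, 32, 56, 54

[q^18] f(1)=1,f(2)=2,f(3)=3,f(6)=6,f(9)=9,f(18)=18 ⇒ 39
d|20:{20,10,5,4,2,1}  Σf=20+10+5+4+2+1=42
q^21  k|21↦f(k): 1:1 3:3 7:7 21:21  a_21=32
n=28: 28·1 14·2 7·4 4·7 2·14 1·28  f→[28+14+7+4+2+1]=56
n=34: 34·1 17·2 2·17 1·34  f→[34+17+2+1]=54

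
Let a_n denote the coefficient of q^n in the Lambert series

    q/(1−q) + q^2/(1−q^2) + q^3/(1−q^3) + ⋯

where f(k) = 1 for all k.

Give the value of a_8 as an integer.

a_8 = 4

q^8  k|8↦f(k): 8:1 4:1 2:1 1:1  a_8=4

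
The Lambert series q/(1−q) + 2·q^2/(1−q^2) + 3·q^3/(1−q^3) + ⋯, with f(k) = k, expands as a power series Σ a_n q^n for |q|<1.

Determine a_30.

q^30  k|30↦f(k): 30:30 15:15 10:10 6:6 5:5 3:3 2:2 1:1  a_30=72

a_30 = 72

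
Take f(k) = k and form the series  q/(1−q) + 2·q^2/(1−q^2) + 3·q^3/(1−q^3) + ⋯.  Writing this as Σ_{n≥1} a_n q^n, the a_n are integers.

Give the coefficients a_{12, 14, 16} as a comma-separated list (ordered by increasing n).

n=12: 1·12 2·6 3·4 4·3 6·2 12·1  f→[1+2+3+4+6+12]=28
[q^14] f(14)=14,f(7)=7,f(2)=2,f(1)=1 ⇒ 24
n=16: 16·1 8·2 4·4 2·8 1·16  f→[16+8+4+2+1]=31

28, 24, 31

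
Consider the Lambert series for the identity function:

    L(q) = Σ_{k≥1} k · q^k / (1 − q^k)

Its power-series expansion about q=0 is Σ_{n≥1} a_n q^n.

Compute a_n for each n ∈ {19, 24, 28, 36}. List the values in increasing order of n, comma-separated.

20, 60, 56, 91

q^19  k|19↦f(k): 1:1 19:19  a_19=20
q^24  k|24↦f(k): 24:24 12:12 8:8 6:6 4:4 3:3 2:2 1:1  a_24=60
[q^28] f(28)=28,f(14)=14,f(7)=7,f(4)=4,f(2)=2,f(1)=1 ⇒ 56
[q^36] f(36)=36,f(18)=18,f(12)=12,f(9)=9,f(6)=6,f(4)=4,f(3)=3,f(2)=2,f(1)=1 ⇒ 91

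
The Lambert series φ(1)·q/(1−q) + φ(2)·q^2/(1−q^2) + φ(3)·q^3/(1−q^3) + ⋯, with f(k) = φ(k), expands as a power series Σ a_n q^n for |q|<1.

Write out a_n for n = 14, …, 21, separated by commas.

[q^14] φ(14)=6,φ(7)=6,φ(2)=1,φ(1)=1 ⇒ 14
q^15  k|15↦φ(k): 15:8 5:4 3:2 1:1  a_15=15
[q^16] φ(16)=8,φ(8)=4,φ(4)=2,φ(2)=1,φ(1)=1 ⇒ 16
q^17  k|17↦φ(k): 17:16 1:1  a_17=17
d|18:{18,9,6,3,2,1}  Σφ=6+6+2+2+1+1=18
[q^19] φ(1)=1,φ(19)=18 ⇒ 19
[q^20] φ(20)=8,φ(10)=4,φ(5)=4,φ(4)=2,φ(2)=1,φ(1)=1 ⇒ 20
q^21  k|21↦φ(k): 21:12 7:6 3:2 1:1  a_21=21

14, 15, 16, 17, 18, 19, 20, 21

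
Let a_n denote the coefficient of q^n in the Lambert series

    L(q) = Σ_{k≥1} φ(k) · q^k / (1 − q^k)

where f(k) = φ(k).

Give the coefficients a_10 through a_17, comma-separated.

q^10  k|10↦φ(k): 10:4 5:4 2:1 1:1  a_10=10
d|11:{1,11}  Σφ=1+10=11
n=12: 12·1 6·2 4·3 3·4 2·6 1·12  φ→[4+2+2+2+1+1]=12
q^13  k|13↦φ(k): 13:12 1:1  a_13=13
n=14: 1·14 2·7 7·2 14·1  φ→[1+1+6+6]=14
d|15:{1,3,5,15}  Σφ=1+2+4+8=15
q^16  k|16↦φ(k): 1:1 2:1 4:2 8:4 16:8  a_16=16
d|17:{17,1}  Σφ=16+1=17

10, 11, 12, 13, 14, 15, 16, 17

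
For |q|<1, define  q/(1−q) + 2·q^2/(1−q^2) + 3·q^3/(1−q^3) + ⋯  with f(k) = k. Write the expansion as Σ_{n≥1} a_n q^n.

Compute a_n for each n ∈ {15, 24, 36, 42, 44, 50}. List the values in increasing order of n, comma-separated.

d|15:{1,3,5,15}  Σf=1+3+5+15=24
d|24:{24,12,8,6,4,3,2,1}  Σf=24+12+8+6+4+3+2+1=60
n=36: 1·36 2·18 3·12 4·9 6·6 9·4 12·3 18·2 36·1  f→[1+2+3+4+6+9+12+18+36]=91
q^42  k|42↦f(k): 1:1 2:2 3:3 6:6 7:7 14:14 21:21 42:42  a_42=96
q^44  k|44↦f(k): 44:44 22:22 11:11 4:4 2:2 1:1  a_44=84
[q^50] f(1)=1,f(2)=2,f(5)=5,f(10)=10,f(25)=25,f(50)=50 ⇒ 93

24, 60, 91, 96, 84, 93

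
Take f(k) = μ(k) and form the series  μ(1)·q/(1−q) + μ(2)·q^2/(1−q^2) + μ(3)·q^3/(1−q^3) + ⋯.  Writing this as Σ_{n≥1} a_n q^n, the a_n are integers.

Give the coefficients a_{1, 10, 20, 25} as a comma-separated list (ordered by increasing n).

[q^1] μ(1)=1 ⇒ 1
d|10:{1,2,5,10}  Σμ=1+(-1)+(-1)+1=0
n=20: 20·1 10·2 5·4 4·5 2·10 1·20  μ→[0+1+(-1)+0+(-1)+1]=0
d|25:{25,5,1}  Σμ=0+(-1)+1=0

1, 0, 0, 0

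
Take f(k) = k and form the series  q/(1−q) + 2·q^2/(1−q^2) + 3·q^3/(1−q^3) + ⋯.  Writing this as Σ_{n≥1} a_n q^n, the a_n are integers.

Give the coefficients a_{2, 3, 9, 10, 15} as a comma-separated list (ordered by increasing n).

d|2:{2,1}  Σf=2+1=3
[q^3] f(1)=1,f(3)=3 ⇒ 4
q^9  k|9↦f(k): 9:9 3:3 1:1  a_9=13
q^10  k|10↦f(k): 1:1 2:2 5:5 10:10  a_10=18
q^15  k|15↦f(k): 1:1 3:3 5:5 15:15  a_15=24

3, 4, 13, 18, 24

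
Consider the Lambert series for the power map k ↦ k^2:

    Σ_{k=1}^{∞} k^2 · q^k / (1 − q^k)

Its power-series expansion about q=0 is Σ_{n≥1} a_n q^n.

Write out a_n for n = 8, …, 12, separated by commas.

[q^8] f(8)=64,f(4)=16,f(2)=4,f(1)=1 ⇒ 85
d|9:{9,3,1}  Σf=81+9+1=91
n=10: 10·1 5·2 2·5 1·10  f→[100+25+4+1]=130
q^11  k|11↦f(k): 1:1 11:121  a_11=122
[q^12] f(12)=144,f(6)=36,f(4)=16,f(3)=9,f(2)=4,f(1)=1 ⇒ 210

85, 91, 130, 122, 210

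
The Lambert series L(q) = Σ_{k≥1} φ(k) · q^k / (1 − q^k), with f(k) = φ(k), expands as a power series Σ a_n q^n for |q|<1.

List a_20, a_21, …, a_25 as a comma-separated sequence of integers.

n=20: 1·20 2·10 4·5 5·4 10·2 20·1  φ→[1+1+2+4+4+8]=20
q^21  k|21↦φ(k): 1:1 3:2 7:6 21:12  a_21=21
[q^22] φ(1)=1,φ(2)=1,φ(11)=10,φ(22)=10 ⇒ 22
n=23: 23·1 1·23  φ→[22+1]=23
n=24: 24·1 12·2 8·3 6·4 4·6 3·8 2·12 1·24  φ→[8+4+4+2+2+2+1+1]=24
q^25  k|25↦φ(k): 25:20 5:4 1:1  a_25=25

20, 21, 22, 23, 24, 25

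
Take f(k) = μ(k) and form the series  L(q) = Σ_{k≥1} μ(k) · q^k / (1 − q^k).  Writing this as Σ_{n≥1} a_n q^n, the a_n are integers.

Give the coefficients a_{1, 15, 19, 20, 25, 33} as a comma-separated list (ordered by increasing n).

1, 0, 0, 0, 0, 0

q^1  k|1↦μ(k): 1:1  a_1=1
q^15  k|15↦μ(k): 1:1 3:-1 5:-1 15:1  a_15=0
n=19: 19·1 1·19  μ→[(-1)+1]=0
[q^20] μ(20)=0,μ(10)=1,μ(5)=-1,μ(4)=0,μ(2)=-1,μ(1)=1 ⇒ 0
q^25  k|25↦μ(k): 25:0 5:-1 1:1  a_25=0
n=33: 33·1 11·3 3·11 1·33  μ→[1+(-1)+(-1)+1]=0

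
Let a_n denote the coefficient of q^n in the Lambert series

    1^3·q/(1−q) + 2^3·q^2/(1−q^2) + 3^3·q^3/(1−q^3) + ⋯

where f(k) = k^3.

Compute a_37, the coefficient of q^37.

a_37 = 50654

d|37:{1,37}  Σf=1+50653=50654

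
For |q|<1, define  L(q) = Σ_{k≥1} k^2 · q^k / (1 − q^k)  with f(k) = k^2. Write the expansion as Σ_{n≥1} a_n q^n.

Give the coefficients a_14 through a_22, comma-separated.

d|14:{14,7,2,1}  Σf=196+49+4+1=250
d|15:{1,3,5,15}  Σf=1+9+25+225=260
n=16: 16·1 8·2 4·4 2·8 1·16  f→[256+64+16+4+1]=341
q^17  k|17↦f(k): 1:1 17:289  a_17=290
n=18: 18·1 9·2 6·3 3·6 2·9 1·18  f→[324+81+36+9+4+1]=455
n=19: 19·1 1·19  f→[361+1]=362
q^20  k|20↦f(k): 20:400 10:100 5:25 4:16 2:4 1:1  a_20=546
[q^21] f(1)=1,f(3)=9,f(7)=49,f(21)=441 ⇒ 500
n=22: 1·22 2·11 11·2 22·1  f→[1+4+121+484]=610

250, 260, 341, 290, 455, 362, 546, 500, 610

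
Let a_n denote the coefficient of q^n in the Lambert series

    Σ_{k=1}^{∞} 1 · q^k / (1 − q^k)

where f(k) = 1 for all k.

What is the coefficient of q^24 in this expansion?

a_24 = 8

[q^24] f(1)=1,f(2)=1,f(3)=1,f(4)=1,f(6)=1,f(8)=1,f(12)=1,f(24)=1 ⇒ 8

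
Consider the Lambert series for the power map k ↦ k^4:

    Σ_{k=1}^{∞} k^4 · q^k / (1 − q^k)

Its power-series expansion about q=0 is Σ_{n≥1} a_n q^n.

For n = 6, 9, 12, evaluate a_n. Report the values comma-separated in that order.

1394, 6643, 22386

q^6  k|6↦f(k): 1:1 2:16 3:81 6:1296  a_6=1394
d|9:{9,3,1}  Σf=6561+81+1=6643
q^12  k|12↦f(k): 1:1 2:16 3:81 4:256 6:1296 12:20736  a_12=22386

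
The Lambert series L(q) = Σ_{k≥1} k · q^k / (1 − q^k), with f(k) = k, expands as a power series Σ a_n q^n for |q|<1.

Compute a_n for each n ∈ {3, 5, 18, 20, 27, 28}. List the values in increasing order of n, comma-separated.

n=3: 3·1 1·3  f→[3+1]=4
d|5:{5,1}  Σf=5+1=6
q^18  k|18↦f(k): 18:18 9:9 6:6 3:3 2:2 1:1  a_18=39
[q^20] f(1)=1,f(2)=2,f(4)=4,f(5)=5,f(10)=10,f(20)=20 ⇒ 42
[q^27] f(27)=27,f(9)=9,f(3)=3,f(1)=1 ⇒ 40
[q^28] f(1)=1,f(2)=2,f(4)=4,f(7)=7,f(14)=14,f(28)=28 ⇒ 56

4, 6, 39, 42, 40, 56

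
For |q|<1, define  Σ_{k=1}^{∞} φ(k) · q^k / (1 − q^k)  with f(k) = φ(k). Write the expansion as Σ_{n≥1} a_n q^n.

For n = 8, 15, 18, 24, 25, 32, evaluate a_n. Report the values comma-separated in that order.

[q^8] φ(8)=4,φ(4)=2,φ(2)=1,φ(1)=1 ⇒ 8
[q^15] φ(1)=1,φ(3)=2,φ(5)=4,φ(15)=8 ⇒ 15
[q^18] φ(18)=6,φ(9)=6,φ(6)=2,φ(3)=2,φ(2)=1,φ(1)=1 ⇒ 18
d|24:{1,2,3,4,6,8,12,24}  Σφ=1+1+2+2+2+4+4+8=24
d|25:{1,5,25}  Σφ=1+4+20=25
n=32: 1·32 2·16 4·8 8·4 16·2 32·1  φ→[1+1+2+4+8+16]=32

8, 15, 18, 24, 25, 32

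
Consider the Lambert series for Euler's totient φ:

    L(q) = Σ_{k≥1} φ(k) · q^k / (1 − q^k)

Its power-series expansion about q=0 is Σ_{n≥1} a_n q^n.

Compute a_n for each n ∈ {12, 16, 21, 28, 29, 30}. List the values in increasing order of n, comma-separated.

q^12  k|12↦φ(k): 1:1 2:1 3:2 4:2 6:2 12:4  a_12=12
n=16: 16·1 8·2 4·4 2·8 1·16  φ→[8+4+2+1+1]=16
n=21: 21·1 7·3 3·7 1·21  φ→[12+6+2+1]=21
q^28  k|28↦φ(k): 1:1 2:1 4:2 7:6 14:6 28:12  a_28=28
d|29:{1,29}  Σφ=1+28=29
d|30:{1,2,3,5,6,10,15,30}  Σφ=1+1+2+4+2+4+8+8=30

12, 16, 21, 28, 29, 30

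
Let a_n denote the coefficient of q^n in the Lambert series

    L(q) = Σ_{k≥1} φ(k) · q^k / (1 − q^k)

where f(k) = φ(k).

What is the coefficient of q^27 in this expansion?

n=27: 27·1 9·3 3·9 1·27  φ→[18+6+2+1]=27

a_27 = 27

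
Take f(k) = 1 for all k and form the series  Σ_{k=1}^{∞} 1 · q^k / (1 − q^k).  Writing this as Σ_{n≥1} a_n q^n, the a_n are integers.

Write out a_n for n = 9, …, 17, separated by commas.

d|9:{1,3,9}  Σf=1+1+1=3
[q^10] f(10)=1,f(5)=1,f(2)=1,f(1)=1 ⇒ 4
[q^11] f(11)=1,f(1)=1 ⇒ 2
d|12:{1,2,3,4,6,12}  Σf=1+1+1+1+1+1=6
n=13: 1·13 13·1  f→[1+1]=2
q^14  k|14↦f(k): 14:1 7:1 2:1 1:1  a_14=4
n=15: 1·15 3·5 5·3 15·1  f→[1+1+1+1]=4
q^16  k|16↦f(k): 16:1 8:1 4:1 2:1 1:1  a_16=5
n=17: 17·1 1·17  f→[1+1]=2

3, 4, 2, 6, 2, 4, 4, 5, 2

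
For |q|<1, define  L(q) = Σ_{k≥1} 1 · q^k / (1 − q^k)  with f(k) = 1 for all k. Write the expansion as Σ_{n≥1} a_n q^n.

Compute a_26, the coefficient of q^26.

d|26:{1,2,13,26}  Σf=1+1+1+1=4

a_26 = 4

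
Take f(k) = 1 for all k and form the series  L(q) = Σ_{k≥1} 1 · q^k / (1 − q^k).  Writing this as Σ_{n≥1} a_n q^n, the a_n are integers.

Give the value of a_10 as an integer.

[q^10] f(10)=1,f(5)=1,f(2)=1,f(1)=1 ⇒ 4

a_10 = 4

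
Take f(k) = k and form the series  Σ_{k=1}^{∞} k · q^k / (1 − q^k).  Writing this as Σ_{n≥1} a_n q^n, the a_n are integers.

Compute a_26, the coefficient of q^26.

a_26 = 42

n=26: 1·26 2·13 13·2 26·1  f→[1+2+13+26]=42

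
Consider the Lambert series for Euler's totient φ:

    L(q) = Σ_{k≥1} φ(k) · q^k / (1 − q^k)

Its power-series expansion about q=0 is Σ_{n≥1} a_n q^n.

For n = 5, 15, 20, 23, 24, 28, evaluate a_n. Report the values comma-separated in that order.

[q^5] φ(5)=4,φ(1)=1 ⇒ 5
d|15:{1,3,5,15}  Σφ=1+2+4+8=15
q^20  k|20↦φ(k): 1:1 2:1 4:2 5:4 10:4 20:8  a_20=20
d|23:{1,23}  Σφ=1+22=23
d|24:{1,2,3,4,6,8,12,24}  Σφ=1+1+2+2+2+4+4+8=24
n=28: 1·28 2·14 4·7 7·4 14·2 28·1  φ→[1+1+2+6+6+12]=28

5, 15, 20, 23, 24, 28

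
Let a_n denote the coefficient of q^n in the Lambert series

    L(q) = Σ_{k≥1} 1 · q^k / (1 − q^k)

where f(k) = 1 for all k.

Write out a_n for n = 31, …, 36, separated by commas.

2, 6, 4, 4, 4, 9

n=31: 31·1 1·31  f→[1+1]=2
d|32:{32,16,8,4,2,1}  Σf=1+1+1+1+1+1=6
d|33:{1,3,11,33}  Σf=1+1+1+1=4
[q^34] f(34)=1,f(17)=1,f(2)=1,f(1)=1 ⇒ 4
n=35: 35·1 7·5 5·7 1·35  f→[1+1+1+1]=4
d|36:{1,2,3,4,6,9,12,18,36}  Σf=1+1+1+1+1+1+1+1+1=9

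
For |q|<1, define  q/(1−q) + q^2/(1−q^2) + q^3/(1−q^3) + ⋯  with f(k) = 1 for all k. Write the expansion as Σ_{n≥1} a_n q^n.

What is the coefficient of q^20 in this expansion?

a_20 = 6

q^20  k|20↦f(k): 1:1 2:1 4:1 5:1 10:1 20:1  a_20=6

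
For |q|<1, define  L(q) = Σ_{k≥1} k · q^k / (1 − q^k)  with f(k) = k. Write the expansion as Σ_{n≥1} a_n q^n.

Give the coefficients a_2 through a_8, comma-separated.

q^2  k|2↦f(k): 2:2 1:1  a_2=3
d|3:{1,3}  Σf=1+3=4
d|4:{1,2,4}  Σf=1+2+4=7
d|5:{5,1}  Σf=5+1=6
q^6  k|6↦f(k): 6:6 3:3 2:2 1:1  a_6=12
d|7:{7,1}  Σf=7+1=8
n=8: 8·1 4·2 2·4 1·8  f→[8+4+2+1]=15

3, 4, 7, 6, 12, 8, 15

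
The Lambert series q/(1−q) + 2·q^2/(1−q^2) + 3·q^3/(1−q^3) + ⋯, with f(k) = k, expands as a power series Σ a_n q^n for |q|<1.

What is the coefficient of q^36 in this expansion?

a_36 = 91

[q^36] f(1)=1,f(2)=2,f(3)=3,f(4)=4,f(6)=6,f(9)=9,f(12)=12,f(18)=18,f(36)=36 ⇒ 91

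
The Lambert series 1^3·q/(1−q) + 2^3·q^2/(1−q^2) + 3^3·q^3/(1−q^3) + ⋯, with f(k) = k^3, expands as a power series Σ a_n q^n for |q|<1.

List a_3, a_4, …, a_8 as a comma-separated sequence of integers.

q^3  k|3↦f(k): 3:27 1:1  a_3=28
n=4: 1·4 2·2 4·1  f→[1+8+64]=73
n=5: 5·1 1·5  f→[125+1]=126
[q^6] f(1)=1,f(2)=8,f(3)=27,f(6)=216 ⇒ 252
q^7  k|7↦f(k): 7:343 1:1  a_7=344
d|8:{1,2,4,8}  Σf=1+8+64+512=585

28, 73, 126, 252, 344, 585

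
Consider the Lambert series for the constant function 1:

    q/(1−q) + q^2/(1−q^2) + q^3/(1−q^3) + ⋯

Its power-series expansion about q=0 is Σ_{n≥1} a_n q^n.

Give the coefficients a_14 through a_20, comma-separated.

4, 4, 5, 2, 6, 2, 6

n=14: 1·14 2·7 7·2 14·1  f→[1+1+1+1]=4
q^15  k|15↦f(k): 15:1 5:1 3:1 1:1  a_15=4
n=16: 16·1 8·2 4·4 2·8 1·16  f→[1+1+1+1+1]=5
[q^17] f(17)=1,f(1)=1 ⇒ 2
q^18  k|18↦f(k): 1:1 2:1 3:1 6:1 9:1 18:1  a_18=6
q^19  k|19↦f(k): 1:1 19:1  a_19=2
d|20:{1,2,4,5,10,20}  Σf=1+1+1+1+1+1=6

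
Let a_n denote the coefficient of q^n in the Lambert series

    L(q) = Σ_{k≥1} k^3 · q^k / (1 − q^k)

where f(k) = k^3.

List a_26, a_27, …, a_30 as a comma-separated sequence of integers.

19782, 20440, 25112, 24390, 31752

n=26: 26·1 13·2 2·13 1·26  f→[17576+2197+8+1]=19782
[q^27] f(1)=1,f(3)=27,f(9)=729,f(27)=19683 ⇒ 20440
q^28  k|28↦f(k): 28:21952 14:2744 7:343 4:64 2:8 1:1  a_28=25112
q^29  k|29↦f(k): 1:1 29:24389  a_29=24390
[q^30] f(1)=1,f(2)=8,f(3)=27,f(5)=125,f(6)=216,f(10)=1000,f(15)=3375,f(30)=27000 ⇒ 31752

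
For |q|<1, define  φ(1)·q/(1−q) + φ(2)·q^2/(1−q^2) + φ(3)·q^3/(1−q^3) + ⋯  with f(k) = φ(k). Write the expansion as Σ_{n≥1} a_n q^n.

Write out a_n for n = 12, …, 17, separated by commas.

n=12: 12·1 6·2 4·3 3·4 2·6 1·12  φ→[4+2+2+2+1+1]=12
n=13: 1·13 13·1  φ→[1+12]=13
d|14:{14,7,2,1}  Σφ=6+6+1+1=14
q^15  k|15↦φ(k): 15:8 5:4 3:2 1:1  a_15=15
[q^16] φ(16)=8,φ(8)=4,φ(4)=2,φ(2)=1,φ(1)=1 ⇒ 16
[q^17] φ(1)=1,φ(17)=16 ⇒ 17

12, 13, 14, 15, 16, 17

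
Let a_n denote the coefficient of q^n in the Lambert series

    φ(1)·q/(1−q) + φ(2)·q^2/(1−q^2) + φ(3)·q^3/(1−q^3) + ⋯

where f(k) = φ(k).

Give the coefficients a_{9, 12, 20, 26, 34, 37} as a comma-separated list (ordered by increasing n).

d|9:{1,3,9}  Σφ=1+2+6=9
n=12: 12·1 6·2 4·3 3·4 2·6 1·12  φ→[4+2+2+2+1+1]=12
n=20: 20·1 10·2 5·4 4·5 2·10 1·20  φ→[8+4+4+2+1+1]=20
q^26  k|26↦φ(k): 1:1 2:1 13:12 26:12  a_26=26
[q^34] φ(1)=1,φ(2)=1,φ(17)=16,φ(34)=16 ⇒ 34
q^37  k|37↦φ(k): 1:1 37:36  a_37=37

9, 12, 20, 26, 34, 37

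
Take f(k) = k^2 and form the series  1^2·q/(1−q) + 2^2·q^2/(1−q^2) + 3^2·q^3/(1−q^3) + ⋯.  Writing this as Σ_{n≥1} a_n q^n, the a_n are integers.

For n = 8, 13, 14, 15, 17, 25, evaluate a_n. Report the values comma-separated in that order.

n=8: 8·1 4·2 2·4 1·8  f→[64+16+4+1]=85
q^13  k|13↦f(k): 1:1 13:169  a_13=170
[q^14] f(1)=1,f(2)=4,f(7)=49,f(14)=196 ⇒ 250
d|15:{15,5,3,1}  Σf=225+25+9+1=260
[q^17] f(1)=1,f(17)=289 ⇒ 290
[q^25] f(1)=1,f(5)=25,f(25)=625 ⇒ 651

85, 170, 250, 260, 290, 651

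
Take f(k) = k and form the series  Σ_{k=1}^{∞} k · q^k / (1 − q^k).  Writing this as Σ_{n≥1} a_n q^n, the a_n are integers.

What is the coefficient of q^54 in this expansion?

a_54 = 120

d|54:{54,27,18,9,6,3,2,1}  Σf=54+27+18+9+6+3+2+1=120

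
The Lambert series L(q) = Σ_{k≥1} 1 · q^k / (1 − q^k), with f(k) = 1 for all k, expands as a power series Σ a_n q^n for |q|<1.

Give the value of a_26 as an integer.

a_26 = 4

n=26: 26·1 13·2 2·13 1·26  f→[1+1+1+1]=4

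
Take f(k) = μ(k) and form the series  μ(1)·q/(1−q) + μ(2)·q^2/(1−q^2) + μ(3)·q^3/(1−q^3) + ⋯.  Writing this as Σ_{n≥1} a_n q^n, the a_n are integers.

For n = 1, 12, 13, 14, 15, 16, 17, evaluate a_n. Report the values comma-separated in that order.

1, 0, 0, 0, 0, 0, 0

q^1  k|1↦μ(k): 1:1  a_1=1
q^12  k|12↦μ(k): 12:0 6:1 4:0 3:-1 2:-1 1:1  a_12=0
[q^13] μ(1)=1,μ(13)=-1 ⇒ 0
n=14: 1·14 2·7 7·2 14·1  μ→[1+(-1)+(-1)+1]=0
q^15  k|15↦μ(k): 1:1 3:-1 5:-1 15:1  a_15=0
q^16  k|16↦μ(k): 1:1 2:-1 4:0 8:0 16:0  a_16=0
d|17:{1,17}  Σμ=1+(-1)=0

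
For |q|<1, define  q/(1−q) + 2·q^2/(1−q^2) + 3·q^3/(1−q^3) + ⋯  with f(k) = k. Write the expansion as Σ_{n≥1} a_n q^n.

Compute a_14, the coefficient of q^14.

a_14 = 24

d|14:{1,2,7,14}  Σf=1+2+7+14=24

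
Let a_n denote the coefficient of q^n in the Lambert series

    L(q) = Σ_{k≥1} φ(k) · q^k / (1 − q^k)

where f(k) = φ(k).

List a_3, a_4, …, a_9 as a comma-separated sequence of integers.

q^3  k|3↦φ(k): 1:1 3:2  a_3=3
n=4: 4·1 2·2 1·4  φ→[2+1+1]=4
q^5  k|5↦φ(k): 5:4 1:1  a_5=5
q^6  k|6↦φ(k): 6:2 3:2 2:1 1:1  a_6=6
q^7  k|7↦φ(k): 7:6 1:1  a_7=7
d|8:{1,2,4,8}  Σφ=1+1+2+4=8
d|9:{1,3,9}  Σφ=1+2+6=9

3, 4, 5, 6, 7, 8, 9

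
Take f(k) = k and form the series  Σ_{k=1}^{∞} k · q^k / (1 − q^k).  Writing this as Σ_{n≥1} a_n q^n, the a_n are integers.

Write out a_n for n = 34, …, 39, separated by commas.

54, 48, 91, 38, 60, 56

n=34: 1·34 2·17 17·2 34·1  f→[1+2+17+34]=54
q^35  k|35↦f(k): 35:35 7:7 5:5 1:1  a_35=48
[q^36] f(36)=36,f(18)=18,f(12)=12,f(9)=9,f(6)=6,f(4)=4,f(3)=3,f(2)=2,f(1)=1 ⇒ 91
d|37:{1,37}  Σf=1+37=38
n=38: 1·38 2·19 19·2 38·1  f→[1+2+19+38]=60
n=39: 39·1 13·3 3·13 1·39  f→[39+13+3+1]=56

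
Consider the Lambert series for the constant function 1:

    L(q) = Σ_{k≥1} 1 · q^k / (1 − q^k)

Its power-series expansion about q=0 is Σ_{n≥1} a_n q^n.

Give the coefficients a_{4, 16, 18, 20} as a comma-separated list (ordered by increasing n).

3, 5, 6, 6

d|4:{4,2,1}  Σf=1+1+1=3
q^16  k|16↦f(k): 1:1 2:1 4:1 8:1 16:1  a_16=5
q^18  k|18↦f(k): 1:1 2:1 3:1 6:1 9:1 18:1  a_18=6
n=20: 1·20 2·10 4·5 5·4 10·2 20·1  f→[1+1+1+1+1+1]=6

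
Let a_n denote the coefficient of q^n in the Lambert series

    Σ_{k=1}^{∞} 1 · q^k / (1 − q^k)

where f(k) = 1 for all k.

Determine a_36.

a_36 = 9

d|36:{1,2,3,4,6,9,12,18,36}  Σf=1+1+1+1+1+1+1+1+1=9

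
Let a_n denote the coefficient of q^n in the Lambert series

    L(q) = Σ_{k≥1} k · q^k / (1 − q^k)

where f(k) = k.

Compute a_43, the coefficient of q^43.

d|43:{1,43}  Σf=1+43=44

a_43 = 44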